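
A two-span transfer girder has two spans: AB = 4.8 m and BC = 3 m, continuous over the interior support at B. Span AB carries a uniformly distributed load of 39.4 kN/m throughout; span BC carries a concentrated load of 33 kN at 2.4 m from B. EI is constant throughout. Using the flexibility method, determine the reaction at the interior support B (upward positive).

Take M_B as the redundant. Released structure: two simple spans AB and BC with a hinge at B.
Discontinuity in slope at B on the released structure — sum the simple-span end rotations:
  span AB: UDL 39.4: wL³/(24EI) = 181.6/EI
  span BC: point load 33 at a = 2.4: Pab(L + b)/(6LEI) = 9.504/EI
  relative rotation θ_0 = (181.6 + 9.504)/EI = 191.1/EI
A unit hogging moment at B produces rotation L₁/(3EI) + L₂/(3EI) = 2.6/EI.
Compatibility: M_B·(L₁+L₂)/(3EI) = θ_0, giving M_B = 73.48 kN·m (hogging).
Span AB, ΣM about A with M_B applied at B: R_B^{AB}·4.8 = 453.9 + 73.48, so R_B^{AB} = 109.9 kN and R_A = 189.1 − 109.9 = 79.25 kN.
Span BC, ΣM about C: R_B^{BC}·3 = 19.8 + 73.48, so R_B^{BC} = 31.09 kN and R_C = 33 − 31.09 = 1.905 kN.
R_B = 109.9 + 31.09 = 141 kN.

R_B = 141 kN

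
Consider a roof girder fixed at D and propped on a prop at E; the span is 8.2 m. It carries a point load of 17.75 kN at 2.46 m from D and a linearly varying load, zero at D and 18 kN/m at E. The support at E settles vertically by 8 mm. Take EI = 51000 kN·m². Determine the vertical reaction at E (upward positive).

Release the roller at E. Primary structure: cantilever fixed at D.
Primary-structure tip deflection at E by superposition:
  point load 17.75 at a = 2.46: Pa²(3L − a)/(6EI) = 396.4/EI
  triangular load, peak 18 at the free end: 11w₀L⁴/(120EI) = 7460/EI
  δ_0 = 7856/EI
Tip deflection under a unit load at E: L³/(3EI) = 183.8/EI.
With EI = 51000 kN·m²: δ_0 = 0.15405 m and δ_{EE} = 0.003604 m/kN.
Compatibility — the beam at E must follow the support down by 0.008 m: δ_0 − R_E·δ_{EE} = 0.008, so R_E = (0.15405 − 0.008)/0.003604 = 40.53 kN.

R_E = 40.53 kN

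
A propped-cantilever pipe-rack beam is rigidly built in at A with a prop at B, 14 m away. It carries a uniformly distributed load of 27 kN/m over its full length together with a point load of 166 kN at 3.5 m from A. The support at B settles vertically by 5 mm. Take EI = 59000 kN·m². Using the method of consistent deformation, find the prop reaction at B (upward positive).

R_B = 155.7 kN

Choose R_B as the redundant. The primary structure is the cantilever fixed at A.
Free-end deflection of the primary structure under the applied loading (downward +):
  UDL 27: wL⁴/(8EI) = 129654/EI
  point load 166 at a = 3.5: Pa²(3L − a)/(6EI) = 13048/EI
  δ_0 = 142702/EI
Tip deflection under a unit load at B: L³/(3EI) = 914.7/EI.
With EI = 59000 kN·m²: δ_0 = 2.4187 m and δ_{BB} = 0.015503 m/kN.
Compatibility — the beam at B must follow the support down by 0.005 m: δ_0 − R_B·δ_{BB} = 0.005, so R_B = (2.4187 − 0.005)/0.015503 = 155.7 kN.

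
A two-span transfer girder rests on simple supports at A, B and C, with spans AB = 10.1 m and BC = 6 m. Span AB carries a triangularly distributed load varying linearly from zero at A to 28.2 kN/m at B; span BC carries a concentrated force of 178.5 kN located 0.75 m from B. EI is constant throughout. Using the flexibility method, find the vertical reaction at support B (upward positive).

Insert a hinge at B; M_B is the redundant, and each span becomes simply supported.
Discontinuity in slope at B on the released structure — sum the simple-span end rotations:
  span AB: triangular load, peak 28.2: w₀L³/(45EI) = 645.7/EI
  span BC: point load 178.5 at a = 0.75: Pab(L + b)/(6LEI) = 219.6/EI
  relative rotation θ_0 = (645.7 + 219.6)/EI = 865.3/EI
A unit hogging moment at B produces rotation L₁/(3EI) + L₂/(3EI) = 5.367/EI.
Slope continuity at B: θ_0 = M_B·5.367/EI, so M_B = 865.3/5.367 = 161.2 kN·m (hogging).
Span AB, ΣM about A with M_B applied at B: R_B^{AB}·10.1 = 958.9 + 161.2, so R_B^{AB} = 110.9 kN and R_A = 142.4 − 110.9 = 31.51 kN.
Span BC, ΣM about C: R_B^{BC}·6 = 937.1 + 161.2, so R_B^{BC} = 183.1 kN and R_C = 178.5 − 183.1 = -4.56 kN.
R_B = 110.9 + 183.1 = 294 kN.

R_B = 294 kN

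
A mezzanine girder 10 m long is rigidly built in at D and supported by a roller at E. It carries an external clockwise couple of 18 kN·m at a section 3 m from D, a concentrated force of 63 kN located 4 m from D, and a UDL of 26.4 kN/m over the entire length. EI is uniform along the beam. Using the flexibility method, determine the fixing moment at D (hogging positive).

Release the roller at E. Primary structure: cantilever fixed at D.
Deflection at E on the released cantilever, summing each load's contribution:
  clockwise couple 18 at a = 3: M₀a(2L − a)/(2EI) = 459/EI
  point load 63 at a = 4: Pa²(3L − a)/(6EI) = 4368/EI
  UDL 26.4: wL⁴/(8EI) = 33000/EI
  δ_0 = 37827/EI
Tip deflection under a unit load at E: L³/(3EI) = 333.3/EI.
The prop prevents deflection at E: R_E = δ_0/δ_{EE} = 37827/333.3 = 113.5 kN.
Moment equilibrium about D: M_D = Σ(load moments about D) − R_E·L = 1590 − 113.5×10 = 455.2 kN·m.

M_D = 455.2 kN·m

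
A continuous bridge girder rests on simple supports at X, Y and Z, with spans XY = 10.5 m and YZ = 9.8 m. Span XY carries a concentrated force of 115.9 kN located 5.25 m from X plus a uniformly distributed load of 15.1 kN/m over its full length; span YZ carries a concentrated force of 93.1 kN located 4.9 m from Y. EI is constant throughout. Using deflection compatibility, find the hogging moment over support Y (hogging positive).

M_Y = 308.2 kN·m

Insert a hinge at Y; M_Y is the redundant, and each span becomes simply supported.
End slopes at the hinge Y, treating each span as simply supported:
  span XY: point load 115.9 at a = 5.25: Pab(L + a)/(6LEI) = 798.6/EI
  span XY: UDL 15.1: wL³/(24EI) = 728.3/EI
  span YZ: point load 93.1 at a = 4.9: Pab(L + b)/(6LEI) = 558.8/EI
  relative rotation θ_0 = (1527 + 558.8)/EI = 2086/EI
A unit hogging moment at Y produces rotation L₁/(3EI) + L₂/(3EI) = 6.767/EI.
Slope continuity at Y: θ_0 = M_Y·6.767/EI, so M_Y = 2086/6.767 = 308.2 kN·m (hogging).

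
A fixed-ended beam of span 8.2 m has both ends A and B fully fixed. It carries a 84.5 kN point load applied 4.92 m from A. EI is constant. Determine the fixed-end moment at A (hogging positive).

M_A = 66.52 kN·m

Take the two fixed-end moments M_A, M_B as redundants; the released structure is the simple span AB.
End rotations of the released simple span under the applied load (×1/EI):
  at A: point load 84.5 at a = 4.92: Pab(L + b)/(6LEI) = 318.2/EI
  at B: point load 84.5 at a = 4.92: Pab(L + a)/(6LEI) = 363.6/EI
  θ_A0 = 318.2/EI,  θ_B0 = 363.6/EI
Flexibility coefficients: a unit moment at one end gives L/(3EI) there and L/(6EI) at the far end, so f₁₁ = f₂₂ = 2.733/EI and f₁₂ = f₂₁ = 1.367/EI.
Compatibility — zero rotation at each built-in end:
  2.733 M_A + 1.367 M_B = 318.2
  1.367 M_A + 2.733 M_B = 363.6
Solving the pair gives M_A = 66.52 kN·m and M_B = 99.78 kN·m (hogging).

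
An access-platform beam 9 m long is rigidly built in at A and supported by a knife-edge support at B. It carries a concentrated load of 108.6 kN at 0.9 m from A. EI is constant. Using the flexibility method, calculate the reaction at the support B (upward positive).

R_B = 1.575 kN

Choose R_B as the redundant. The primary structure is the cantilever fixed at A.
Free-end deflection of the primary structure under the applied loading (downward +):
  point load 108.6 at a = 0.9: Pa²(3L − a)/(6EI) = 382.7/EI
Tip deflection under a unit load at B: L³/(3EI) = 243/EI.
Compatibility at B: δ_0 − R_B·δ_{BB} = 0, so R_B = 382.7/243 = 1.575 kN.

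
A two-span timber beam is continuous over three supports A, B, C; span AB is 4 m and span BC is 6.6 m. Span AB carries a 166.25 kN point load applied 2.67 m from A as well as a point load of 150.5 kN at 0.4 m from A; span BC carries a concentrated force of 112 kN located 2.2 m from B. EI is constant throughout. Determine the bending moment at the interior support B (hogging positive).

Release continuity at B by inserting a hinge; the redundant is the internal moment M_B. The primary structure is two simply-supported spans AB and BC.
End slopes at the hinge B, treating each span as simply supported:
  span AB: point load 166.25 at a = 2.67: Pab(L + a)/(6LEI) = 164.1/EI
  span AB: point load 150.5 at a = 0.4: Pab(L + a)/(6LEI) = 39.73/EI
  span BC: point load 112 at a = 2.2: Pab(L + b)/(6LEI) = 301.2/EI
  relative rotation θ_0 = (203.8 + 301.2)/EI = 505/EI
A unit hogging moment at B produces rotation L₁/(3EI) + L₂/(3EI) = 3.533/EI.
Slope continuity at B: θ_0 = M_B·3.533/EI, so M_B = 505/3.533 = 142.9 kN·m (hogging).

M_B = 142.9 kN·m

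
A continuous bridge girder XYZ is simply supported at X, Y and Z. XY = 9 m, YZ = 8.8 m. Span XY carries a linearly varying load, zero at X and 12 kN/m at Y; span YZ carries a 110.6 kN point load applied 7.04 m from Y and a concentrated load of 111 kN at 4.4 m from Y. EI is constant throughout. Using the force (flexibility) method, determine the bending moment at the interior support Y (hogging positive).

M_Y = 169.5 kN·m

Release continuity at Y by inserting a hinge; the redundant is the internal moment M_Y. The primary structure is two simply-supported spans XY and YZ.
Discontinuity in slope at Y on the released structure — sum the simple-span end rotations:
  span XY: triangular load, peak 12: w₀L³/(45EI) = 194.4/EI
  span YZ: point load 110.6 at a = 7.04: Pab(L + b)/(6LEI) = 274.1/EI
  span YZ: point load 111 at a = 4.4: Pab(L + b)/(6LEI) = 537.2/EI
  relative rotation θ_0 = (194.4 + 811.3)/EI = 1006/EI
A unit hogging moment at Y produces rotation L₁/(3EI) + L₂/(3EI) = 5.933/EI.
Slope continuity at Y: θ_0 = M_Y·5.933/EI, so M_Y = 1006/5.933 = 169.5 kN·m (hogging).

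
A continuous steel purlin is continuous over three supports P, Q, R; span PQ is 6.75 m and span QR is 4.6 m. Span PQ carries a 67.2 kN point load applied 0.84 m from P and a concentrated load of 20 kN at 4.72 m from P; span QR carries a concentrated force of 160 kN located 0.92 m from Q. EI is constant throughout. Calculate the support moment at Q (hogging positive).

M_Q = 73.82 kN·m

Take M_Q as the redundant. Released structure: two simple spans PQ and QR with a hinge at Q.
End slopes at the hinge Q, treating each span as simply supported:
  span PQ: point load 67.2 at a = 0.84: Pab(L + a)/(6LEI) = 62.52/EI
  span PQ: point load 20 at a = 4.72: Pab(L + a)/(6LEI) = 54.27/EI
  span QR: point load 160 at a = 0.92: Pab(L + b)/(6LEI) = 162.5/EI
  relative rotation θ_0 = (116.8 + 162.5)/EI = 279.3/EI
A unit hogging moment at Q produces rotation L₁/(3EI) + L₂/(3EI) = 3.783/EI.
Compatibility: M_Q·(L₁+L₂)/(3EI) = θ_0, giving M_Q = 73.82 kN·m (hogging).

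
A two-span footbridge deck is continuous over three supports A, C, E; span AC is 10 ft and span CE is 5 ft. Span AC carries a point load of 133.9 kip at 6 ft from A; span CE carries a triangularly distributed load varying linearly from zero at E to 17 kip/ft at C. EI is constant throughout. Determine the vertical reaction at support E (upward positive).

Take M_C as the redundant. Released structure: two simple spans AC and CE with a hinge at C.
Discontinuity in slope at C on the released structure — sum the simple-span end rotations:
  span AC: point load 133.9 at a = 6: Pab(L + a)/(6LEI) = 857/EI
  span CE: triangular load, peak 17: w₀L³/(45EI) = 47.22/EI
  relative rotation θ_0 = (857 + 47.22)/EI = 904.2/EI
A unit hogging moment at C produces rotation L₁/(3EI) + L₂/(3EI) = 5/EI.
Slope continuity at C: θ_0 = M_C·5/EI, so M_C = 904.2/5 = 180.8 kip·ft (hogging).
Span CE, ΣM about E: R_C^{CE}·5 = 141.7 + 180.8, so R_C^{CE} = 64.5 kip and R_E = 42.5 − 64.5 = -22 kip.

R_E = -22 kip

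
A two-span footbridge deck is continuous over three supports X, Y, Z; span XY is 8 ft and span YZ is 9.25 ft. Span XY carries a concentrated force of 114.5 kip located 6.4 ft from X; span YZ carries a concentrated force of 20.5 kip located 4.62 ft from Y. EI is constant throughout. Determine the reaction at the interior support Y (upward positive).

Release continuity at Y by inserting a hinge; the redundant is the internal moment M_Y. The primary structure is two simply-supported spans XY and YZ.
Rotations at Y on the released spans (each span's end-slope, ×1/EI):
  span XY: point load 114.5 at a = 6.4: Pab(L + a)/(6LEI) = 351.7/EI
  span YZ: point load 20.5 at a = 4.62: Pab(L + b)/(6LEI) = 109.7/EI
  relative rotation θ_0 = (351.7 + 109.7)/EI = 461.4/EI
A unit hogging moment at Y produces rotation L₁/(3EI) + L₂/(3EI) = 5.75/EI.
Slope continuity at Y: θ_0 = M_Y·5.75/EI, so M_Y = 461.4/5.75 = 80.25 kip·ft (hogging).
Span XY, ΣM about X with M_Y applied at Y: R_Y^{XY}·8 = 732.8 + 80.25, so R_Y^{XY} = 101.6 kip and R_X = 114.5 − 101.6 = 12.87 kip.
Span YZ, ΣM about Z: R_Y^{YZ}·9.25 = 94.92 + 80.25, so R_Y^{YZ} = 18.94 kip and R_Z = 20.5 − 18.94 = 1.564 kip.
R_Y = 101.6 + 18.94 = 120.6 kip.

R_Y = 120.6 kip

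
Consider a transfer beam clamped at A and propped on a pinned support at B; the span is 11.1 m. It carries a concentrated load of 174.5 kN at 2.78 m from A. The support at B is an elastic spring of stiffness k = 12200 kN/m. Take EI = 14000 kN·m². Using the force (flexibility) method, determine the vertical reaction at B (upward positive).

Release the roller at B. Primary structure: cantilever fixed at A.
Downward deflection at the released point B due to the loads:
  point load 174.5 at a = 2.78: Pa²(3L − a)/(6EI) = 6860/EI
Tip deflection under a unit load at B: L³/(3EI) = 455.9/EI.
With EI = 14000 kN·m²: δ_0 = 0.48999 m and δ_{BB} = 0.032563 m/kN.
Compatibility — the spring shortens by R_B/k under the reaction it provides: δ_0 − R_B·δ_{BB} = R_B/k. With 1/k = 0.000082 m/kN, R_B = δ_0 / (δ_{BB} + 1/k) = 0.48999 / (0.032563 + 0.000082) = 15.01 kN.

R_B = 15.01 kN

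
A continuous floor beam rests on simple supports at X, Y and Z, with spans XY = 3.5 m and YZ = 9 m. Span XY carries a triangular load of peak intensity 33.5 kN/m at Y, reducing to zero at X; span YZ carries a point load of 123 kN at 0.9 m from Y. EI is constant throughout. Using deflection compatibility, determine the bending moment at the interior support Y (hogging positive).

Take M_Y as the redundant. Released structure: two simple spans XY and YZ with a hinge at Y.
End slopes at the hinge Y, treating each span as simply supported:
  span XY: triangular load, peak 33.5: w₀L³/(45EI) = 31.92/EI
  span YZ: point load 123 at a = 0.9: Pab(L + b)/(6LEI) = 283.9/EI
  relative rotation θ_0 = (31.92 + 283.9)/EI = 315.9/EI
A unit hogging moment at Y produces rotation L₁/(3EI) + L₂/(3EI) = 4.167/EI.
Compatibility: M_Y·(L₁+L₂)/(3EI) = θ_0, giving M_Y = 75.81 kN·m (hogging).

M_Y = 75.81 kN·m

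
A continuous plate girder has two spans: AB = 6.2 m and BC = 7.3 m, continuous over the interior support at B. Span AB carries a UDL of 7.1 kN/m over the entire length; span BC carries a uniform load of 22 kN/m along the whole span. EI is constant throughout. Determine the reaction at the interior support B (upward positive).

R_B = 130.6 kN

Release continuity at B by inserting a hinge; the redundant is the internal moment M_B. The primary structure is two simply-supported spans AB and BC.
Discontinuity in slope at B on the released structure — sum the simple-span end rotations:
  span AB: UDL 7.1: wL³/(24EI) = 70.51/EI
  span BC: UDL 22: wL³/(24EI) = 356.6/EI
  relative rotation θ_0 = (70.51 + 356.6)/EI = 427.1/EI
A unit hogging moment at B produces rotation L₁/(3EI) + L₂/(3EI) = 4.5/EI.
Slope continuity at B: θ_0 = M_B·4.5/EI, so M_B = 427.1/4.5 = 94.91 kN·m (hogging).
Span AB, ΣM about A with M_B applied at B: R_B^{AB}·6.2 = 136.5 + 94.91, so R_B^{AB} = 37.32 kN and R_A = 44.02 − 37.32 = 6.702 kN.
Span BC, ΣM about C: R_B^{BC}·7.3 = 586.2 + 94.91, so R_B^{BC} = 93.3 kN and R_C = 160.6 − 93.3 = 67.3 kN.
R_B = 37.32 + 93.3 = 130.6 kN.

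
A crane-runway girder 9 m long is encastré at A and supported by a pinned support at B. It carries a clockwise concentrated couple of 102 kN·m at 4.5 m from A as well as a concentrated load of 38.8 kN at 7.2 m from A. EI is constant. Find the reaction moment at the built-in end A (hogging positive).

M_A = 20.77 kN·m

Release the roller at B. Primary structure: cantilever fixed at A.
Downward deflection at the released point B due to the loads:
  clockwise couple 102 at a = 4.5: M₀a(2L − a)/(2EI) = 3098/EI
  point load 38.8 at a = 7.2: Pa²(3L − a)/(6EI) = 6638/EI
  δ_0 = 9736/EI
Tip deflection under a unit load at B: L³/(3EI) = 243/EI.
The prop prevents deflection at B: R_B = δ_0/δ_{BB} = 9736/243 = 40.07 kN.
Moment equilibrium about A: M_A = Σ(load moments about A) − R_B·L = 381.4 − 40.07×9 = 20.77 kN·m.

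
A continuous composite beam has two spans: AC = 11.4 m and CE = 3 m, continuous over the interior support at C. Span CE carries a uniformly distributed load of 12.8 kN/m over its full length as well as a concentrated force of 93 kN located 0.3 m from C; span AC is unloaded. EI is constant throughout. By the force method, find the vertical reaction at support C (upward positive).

Release continuity at C by inserting a hinge; the redundant is the internal moment M_C. The primary structure is two simply-supported spans AC and CE.
Discontinuity in slope at C on the released structure — sum the simple-span end rotations:
  span CE: UDL 12.8: wL³/(24EI) = 14.4/EI
  span CE: point load 93 at a = 0.3: Pab(L + b)/(6LEI) = 23.85/EI
  relative rotation θ_0 = (0 + 38.25)/EI = 38.25/EI
A unit hogging moment at C produces rotation L₁/(3EI) + L₂/(3EI) = 4.8/EI.
Compatibility: M_C·(L₁+L₂)/(3EI) = θ_0, giving M_C = 7.97 kN·m (hogging).
Span AC, ΣM about A with M_C applied at C: R_C^{AC}·11.4 = 0 + 7.97, so R_C^{AC} = 0.6991 kN and R_A = 0 − 0.6991 = -0.6991 kN.
Span CE, ΣM about E: R_C^{CE}·3 = 308.7 + 7.97, so R_C^{CE} = 105.6 kN and R_E = 131.4 − 105.6 = 25.84 kN.
R_C = 0.6991 + 105.6 = 106.3 kN.

R_C = 106.3 kN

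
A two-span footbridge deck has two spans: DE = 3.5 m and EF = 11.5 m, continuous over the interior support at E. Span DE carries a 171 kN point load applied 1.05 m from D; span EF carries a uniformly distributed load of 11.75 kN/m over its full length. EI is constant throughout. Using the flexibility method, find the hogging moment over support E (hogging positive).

Release continuity at E by inserting a hinge; the redundant is the internal moment M_E. The primary structure is two simply-supported spans DE and EF.
Discontinuity in slope at E on the released structure — sum the simple-span end rotations:
  span DE: point load 171 at a = 1.05: Pab(L + a)/(6LEI) = 95.31/EI
  span EF: UDL 11.75: wL³/(24EI) = 744.6/EI
  relative rotation θ_0 = (95.31 + 744.6)/EI = 839.9/EI
A unit hogging moment at E produces rotation L₁/(3EI) + L₂/(3EI) = 5/EI.
Compatibility: M_E·(L₁+L₂)/(3EI) = θ_0, giving M_E = 168 kN·m (hogging).

M_E = 168 kN·m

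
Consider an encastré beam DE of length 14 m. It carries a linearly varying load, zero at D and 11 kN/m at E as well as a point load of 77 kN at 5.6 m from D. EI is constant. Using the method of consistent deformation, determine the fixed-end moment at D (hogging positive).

Take the two fixed-end moments M_D, M_E as redundants; the released structure is the simple span DE.
On the primary (simply-supported) span, the end slopes from the loading are:
  at D: triangular load, peak 11: 7w₀L³/(360EI) = 586.9/EI
  at E: triangular load, peak 11: w₀L³/(45EI) = 670.8/EI
  at D: point load 77 at a = 5.6: Pab(L + b)/(6LEI) = 965.9/EI
  at E: point load 77 at a = 5.6: Pab(L + a)/(6LEI) = 845.2/EI
  θ_D0 = 1553/EI,  θ_E0 = 1516/EI
Flexibility coefficients: a unit moment at one end gives L/(3EI) there and L/(6EI) at the far end, so f₁₁ = f₂₂ = 4.667/EI and f₁₂ = f₂₁ = 2.333/EI.
Compatibility — zero rotation at each built-in end:
  4.667 M_D + 2.333 M_E = 1553
  2.333 M_D + 4.667 M_E = 1516
Solving the pair gives M_D = 227.1 kN·m and M_E = 211.3 kN·m (hogging).

M_D = 227.1 kN·m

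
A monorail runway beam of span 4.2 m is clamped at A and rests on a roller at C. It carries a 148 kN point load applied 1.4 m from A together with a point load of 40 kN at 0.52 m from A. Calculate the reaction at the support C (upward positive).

R_C = 22.81 kN

Choose R_C as the redundant. The primary structure is the cantilever fixed at A.
Free-end deflection of the primary structure under the applied loading (downward +):
  point load 148 at a = 1.4: Pa²(3L − a)/(6EI) = 541.5/EI
  point load 40 at a = 0.52: Pa²(3L − a)/(6EI) = 21.78/EI
  δ_0 = 563.3/EI
Tip deflection under a unit load at C: L³/(3EI) = 24.7/EI.
Compatibility at C: δ_0 − R_C·δ_{CC} = 0, so R_C = 563.3/24.7 = 22.81 kN.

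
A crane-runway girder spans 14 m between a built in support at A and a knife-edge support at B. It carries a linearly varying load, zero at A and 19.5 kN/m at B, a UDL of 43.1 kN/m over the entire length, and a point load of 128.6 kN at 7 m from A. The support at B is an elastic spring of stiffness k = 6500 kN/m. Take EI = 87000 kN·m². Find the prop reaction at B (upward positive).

R_B = 336.6 kN

Take the reaction at B as the redundant and release it; the primary structure is a cantilever fixed at A.
Free-end deflection of the primary structure under the applied loading (downward +):
  triangular load, peak 19.5 at the free end: 11w₀L⁴/(120EI) = 68669/EI
  UDL 43.1: wL⁴/(8EI) = 206966/EI
  point load 128.6 at a = 7: Pa²(3L − a)/(6EI) = 36758/EI
  δ_0 = 312393/EI
Flexibility coefficient — unit upward force at B: δ_{BB} = L³/(3EI) = 914.7/EI.
With EI = 87000 kN·m²: δ_0 = 3.5907 m and δ_{BB} = 0.010513 m/kN.
Compatibility — the spring shortens by R_B/k under the reaction it provides: δ_0 − R_B·δ_{BB} = R_B/k. With 1/k = 0.000154 m/kN, R_B = δ_0 / (δ_{BB} + 1/k) = 3.5907 / (0.010513 + 0.000154) = 336.6 kN.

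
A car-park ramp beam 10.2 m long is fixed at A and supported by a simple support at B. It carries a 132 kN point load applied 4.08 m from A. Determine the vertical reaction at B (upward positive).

R_B = 27.46 kN

Remove the prop at B; the released (primary) structure is a cantilever built in at A.
Free-end deflection of the primary structure under the applied loading (downward +):
  point load 132 at a = 4.08: Pa²(3L − a)/(6EI) = 9712/EI
Flexibility coefficient — unit upward force at B: δ_{BB} = L³/(3EI) = 353.7/EI.
The prop prevents deflection at B: R_B = δ_0/δ_{BB} = 9712/353.7 = 27.46 kN.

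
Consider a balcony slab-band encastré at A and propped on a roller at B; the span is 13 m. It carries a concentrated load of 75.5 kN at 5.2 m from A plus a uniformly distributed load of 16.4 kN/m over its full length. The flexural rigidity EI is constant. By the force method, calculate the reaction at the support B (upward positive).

R_B = 95.65 kN

Take the reaction at B as the redundant and release it; the primary structure is a cantilever fixed at A.
Downward deflection at the released point B due to the loads:
  point load 75.5 at a = 5.2: Pa²(3L − a)/(6EI) = 11501/EI
  UDL 16.4: wL⁴/(8EI) = 58550/EI
  δ_0 = 70051/EI
Tip deflection under a unit load at B: L³/(3EI) = 732.3/EI.
The prop prevents deflection at B: R_B = δ_0/δ_{BB} = 70051/732.3 = 95.65 kN.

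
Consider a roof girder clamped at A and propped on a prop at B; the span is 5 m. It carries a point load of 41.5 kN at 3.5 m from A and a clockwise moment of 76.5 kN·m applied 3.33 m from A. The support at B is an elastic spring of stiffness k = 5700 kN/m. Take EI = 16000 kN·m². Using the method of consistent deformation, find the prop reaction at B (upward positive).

R_B = 41.01 kN

Release the roller at B. Primary structure: cantilever fixed at A.
Downward deflection at the released point B due to the loads:
  point load 41.5 at a = 3.5: Pa²(3L − a)/(6EI) = 974.4/EI
  clockwise couple 76.5 at a = 3.33: M₀a(2L − a)/(2EI) = 849.6/EI
  δ_0 = 1824/EI
Flexibility coefficient — unit upward force at B: δ_{BB} = L³/(3EI) = 41.67/EI.
With EI = 16000 kN·m²: δ_0 = 0.114 m and δ_{BB} = 0.002604 m/kN.
Compatibility — the spring shortens by R_B/k under the reaction it provides: δ_0 − R_B·δ_{BB} = R_B/k. With 1/k = 0.000175 m/kN, R_B = δ_0 / (δ_{BB} + 1/k) = 0.114 / (0.002604 + 0.000175) = 41.01 kN.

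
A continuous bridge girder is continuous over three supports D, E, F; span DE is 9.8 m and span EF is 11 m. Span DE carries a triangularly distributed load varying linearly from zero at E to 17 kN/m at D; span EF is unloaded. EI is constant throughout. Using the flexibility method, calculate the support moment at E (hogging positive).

M_E = 44.87 kN·m

Release continuity at E by inserting a hinge; the redundant is the internal moment M_E. The primary structure is two simply-supported spans DE and EF.
Rotations at E on the released spans (each span's end-slope, ×1/EI):
  span DE: triangular load, peak 17: 7w₀L³/(360EI) = 311.1/EI
  relative rotation θ_0 = (311.1 + 0)/EI = 311.1/EI
A unit hogging moment at E produces rotation L₁/(3EI) + L₂/(3EI) = 6.933/EI.
Slope continuity at E: θ_0 = M_E·6.933/EI, so M_E = 311.1/6.933 = 44.87 kN·m (hogging).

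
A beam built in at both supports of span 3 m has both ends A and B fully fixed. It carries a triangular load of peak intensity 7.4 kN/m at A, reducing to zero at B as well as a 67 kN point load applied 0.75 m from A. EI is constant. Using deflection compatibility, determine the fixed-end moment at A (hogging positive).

M_A = 31.6 kN·m

Release both end moments; the primary structure is a simply-supported span AB with redundants M_A and M_B.
End rotations of the released simple span under the applied load (×1/EI):
  at A: triangular load, peak 7.4: w₀L³/(45EI) = 4.44/EI
  at B: triangular load, peak 7.4: 7w₀L³/(360EI) = 3.885/EI
  at A: point load 67 at a = 0.75: Pab(L + b)/(6LEI) = 32.98/EI
  at B: point load 67 at a = 0.75: Pab(L + a)/(6LEI) = 23.55/EI
  θ_A0 = 37.42/EI,  θ_B0 = 27.44/EI
Flexibility coefficients: a unit moment at one end gives L/(3EI) there and L/(6EI) at the far end, so f₁₁ = f₂₂ = 1/EI and f₁₂ = f₂₁ = 0.5/EI.
Compatibility — zero rotation at each built-in end:
  1 M_A + 0.5 M_B = 37.42
  0.5 M_A + 1 M_B = 27.44
Solving the pair gives M_A = 31.6 kN·m and M_B = 11.64 kN·m (hogging).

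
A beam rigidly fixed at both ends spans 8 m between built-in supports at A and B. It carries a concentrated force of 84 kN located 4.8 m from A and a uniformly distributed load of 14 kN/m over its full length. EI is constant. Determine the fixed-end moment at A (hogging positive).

Take the two fixed-end moments M_A, M_B as redundants; the released structure is the simple span AB.
On the primary (simply-supported) span, the end slopes from the loading are:
  at A: point load 84 at a = 4.8: Pab(L + b)/(6LEI) = 301.1/EI
  at B: point load 84 at a = 4.8: Pab(L + a)/(6LEI) = 344.1/EI
  at A: UDL 14: wL³/(24EI) = 298.7/EI
  at B: UDL 14: wL³/(24EI) = 298.7/EI
  θ_A0 = 599.7/EI,  θ_B0 = 642.7/EI
Flexibility coefficients: a unit moment at one end gives L/(3EI) there and L/(6EI) at the far end, so f₁₁ = f₂₂ = 2.667/EI and f₁₂ = f₂₁ = 1.333/EI.
Compatibility — zero rotation at each built-in end:
  2.667 M_A + 1.333 M_B = 599.7
  1.333 M_A + 2.667 M_B = 642.7
Solving the pair gives M_A = 139.2 kN·m and M_B = 171.4 kN·m (hogging).

M_A = 139.2 kN·m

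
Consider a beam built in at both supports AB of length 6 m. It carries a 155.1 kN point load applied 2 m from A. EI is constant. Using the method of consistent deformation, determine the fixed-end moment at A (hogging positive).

M_A = 137.9 kN·m

Release both end moments; the primary structure is a simply-supported span AB with redundants M_A and M_B.
On the primary (simply-supported) span, the end slopes from the loading are:
  at A: point load 155.1 at a = 2: Pab(L + b)/(6LEI) = 344.7/EI
  at B: point load 155.1 at a = 2: Pab(L + a)/(6LEI) = 275.7/EI
  θ_A0 = 344.7/EI,  θ_B0 = 275.7/EI
Flexibility coefficients: a unit moment at one end gives L/(3EI) there and L/(6EI) at the far end, so f₁₁ = f₂₂ = 2/EI and f₁₂ = f₂₁ = 1/EI.
Compatibility — zero rotation at each built-in end:
  2 M_A + 1 M_B = 344.7
  1 M_A + 2 M_B = 275.7
Solving the pair gives M_A = 137.9 kN·m and M_B = 68.93 kN·m (hogging).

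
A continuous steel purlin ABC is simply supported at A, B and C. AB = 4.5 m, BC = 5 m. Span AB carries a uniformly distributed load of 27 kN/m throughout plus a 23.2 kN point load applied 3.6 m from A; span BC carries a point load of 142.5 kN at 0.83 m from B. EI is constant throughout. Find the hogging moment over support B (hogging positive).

Release continuity at B by inserting a hinge; the redundant is the internal moment M_B. The primary structure is two simply-supported spans AB and BC.
Rotations at B on the released spans (each span's end-slope, ×1/EI):
  span AB: UDL 27: wL³/(24EI) = 102.5/EI
  span AB: point load 23.2 at a = 3.6: Pab(L + a)/(6LEI) = 22.55/EI
  span BC: point load 142.5 at a = 0.83: Pab(L + b)/(6LEI) = 150.8/EI
  relative rotation θ_0 = (125.1 + 150.8)/EI = 275.8/EI
A unit hogging moment at B produces rotation L₁/(3EI) + L₂/(3EI) = 3.167/EI.
Compatibility: M_B·(L₁+L₂)/(3EI) = θ_0, giving M_B = 87.1 kN·m (hogging).

M_B = 87.1 kN·m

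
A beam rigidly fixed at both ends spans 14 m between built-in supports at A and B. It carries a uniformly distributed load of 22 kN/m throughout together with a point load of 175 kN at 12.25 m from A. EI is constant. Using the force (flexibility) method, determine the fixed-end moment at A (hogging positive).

M_A = 392.8 kN·m

Release both end moments; the primary structure is a simply-supported span AB with redundants M_A and M_B.
End rotations of the released simple span under the applied load (×1/EI):
  at A: UDL 22: wL³/(24EI) = 2515/EI
  at B: UDL 22: wL³/(24EI) = 2515/EI
  at A: point load 175 at a = 12.25: Pab(L + b)/(6LEI) = 703.4/EI
  at B: point load 175 at a = 12.25: Pab(L + a)/(6LEI) = 1172/EI
  θ_A0 = 3219/EI,  θ_B0 = 3688/EI
Flexibility coefficients: a unit moment at one end gives L/(3EI) there and L/(6EI) at the far end, so f₁₁ = f₂₂ = 4.667/EI and f₁₂ = f₂₁ = 2.333/EI.
Compatibility — zero rotation at each built-in end:
  4.667 M_A + 2.333 M_B = 3219
  2.333 M_A + 4.667 M_B = 3688
Solving the pair gives M_A = 392.8 kN·m and M_B = 593.8 kN·m (hogging).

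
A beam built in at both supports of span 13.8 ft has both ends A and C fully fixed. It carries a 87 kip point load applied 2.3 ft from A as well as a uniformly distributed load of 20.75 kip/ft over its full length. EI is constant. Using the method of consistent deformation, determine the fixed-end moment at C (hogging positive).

M_C = 357.1 kip·ft

Release both end moments; the primary structure is a simply-supported span AC with redundants M_A and M_C.
On the primary (simply-supported) span, the end slopes from the loading are:
  at A: point load 87 at a = 2.3: Pab(L + b)/(6LEI) = 703.1/EI
  at C: point load 87 at a = 2.3: Pab(L + a)/(6LEI) = 447.4/EI
  at A: UDL 20.75: wL³/(24EI) = 2272/EI
  at C: UDL 20.75: wL³/(24EI) = 2272/EI
  θ_A0 = 2975/EI,  θ_C0 = 2720/EI
Flexibility coefficients: a unit moment at one end gives L/(3EI) there and L/(6EI) at the far end, so f₁₁ = f₂₂ = 4.6/EI and f₁₂ = f₂₁ = 2.3/EI.
Compatibility — zero rotation at each built-in end:
  4.6 M_A + 2.3 M_C = 2975
  2.3 M_A + 4.6 M_C = 2720
Solving the pair gives M_A = 468.3 kip·ft and M_C = 357.1 kip·ft (hogging).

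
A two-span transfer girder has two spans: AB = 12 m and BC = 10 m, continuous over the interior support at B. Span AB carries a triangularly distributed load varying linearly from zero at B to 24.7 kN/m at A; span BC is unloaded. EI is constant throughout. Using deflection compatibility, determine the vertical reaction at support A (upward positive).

Insert a hinge at B; M_B is the redundant, and each span becomes simply supported.
Discontinuity in slope at B on the released structure — sum the simple-span end rotations:
  span AB: triangular load, peak 24.7: 7w₀L³/(360EI) = 829.9/EI
  relative rotation θ_0 = (829.9 + 0)/EI = 829.9/EI
A unit hogging moment at B produces rotation L₁/(3EI) + L₂/(3EI) = 7.333/EI.
Compatibility: M_B·(L₁+L₂)/(3EI) = θ_0, giving M_B = 113.2 kN·m (hogging).
Span AB, ΣM about A with M_B applied at B: R_B^{AB}·12 = 592.8 + 113.2, so R_B^{AB} = 58.83 kN and R_A = 148.2 − 58.83 = 89.37 kN.

R_A = 89.37 kN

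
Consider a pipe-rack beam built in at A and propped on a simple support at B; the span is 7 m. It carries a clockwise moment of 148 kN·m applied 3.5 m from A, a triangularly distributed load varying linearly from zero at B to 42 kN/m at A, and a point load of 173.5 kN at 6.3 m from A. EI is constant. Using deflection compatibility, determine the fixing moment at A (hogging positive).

M_A = 178.8 kN·m

Choose R_B as the redundant. The primary structure is the cantilever fixed at A.
Free-end deflection of the primary structure under the applied loading (downward +):
  clockwise couple 148 at a = 3.5: M₀a(2L − a)/(2EI) = 2720/EI
  triangular load, peak 42 at the fixed end: w₀L⁴/(30EI) = 3361/EI
  point load 173.5 at a = 6.3: Pa²(3L − a)/(6EI) = 16871/EI
  δ_0 = 22952/EI
Tip deflection under a unit load at B: L³/(3EI) = 114.3/EI.
Compatibility at B: δ_0 − R_B·δ_{BB} = 0, so R_B = 22952/114.3 = 200.7 kN.
Moment equilibrium about A: M_A = Σ(load moments about A) − R_B·L = 1584 − 200.7×7 = 178.8 kN·m.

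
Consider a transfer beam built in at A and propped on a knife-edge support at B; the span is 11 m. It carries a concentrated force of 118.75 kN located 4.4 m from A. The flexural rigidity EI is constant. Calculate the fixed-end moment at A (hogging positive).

M_A = 250.8 kN·m

Remove the prop at B; the released (primary) structure is a cantilever built in at A.
Primary-structure tip deflection at B by superposition:
  point load 118.75 at a = 4.4: Pa²(3L − a)/(6EI) = 10959/EI
Flexibility coefficient — unit upward force at B: δ_{BB} = L³/(3EI) = 443.7/EI.
The prop prevents deflection at B: R_B = δ_0/δ_{BB} = 10959/443.7 = 24.7 kN.
Moment equilibrium about A: M_A = Σ(load moments about A) − R_B·L = 522.5 − 24.7×11 = 250.8 kN·m.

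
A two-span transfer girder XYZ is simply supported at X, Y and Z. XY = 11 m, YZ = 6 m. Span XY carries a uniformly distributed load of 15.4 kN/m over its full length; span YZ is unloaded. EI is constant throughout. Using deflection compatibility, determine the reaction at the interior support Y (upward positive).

Release continuity at Y by inserting a hinge; the redundant is the internal moment M_Y. The primary structure is two simply-supported spans XY and YZ.
Rotations at Y on the released spans (each span's end-slope, ×1/EI):
  span XY: UDL 15.4: wL³/(24EI) = 854.1/EI
  relative rotation θ_0 = (854.1 + 0)/EI = 854.1/EI
A unit hogging moment at Y produces rotation L₁/(3EI) + L₂/(3EI) = 5.667/EI.
Compatibility: M_Y·(L₁+L₂)/(3EI) = θ_0, giving M_Y = 150.7 kN·m (hogging).
Span XY, ΣM about X with M_Y applied at Y: R_Y^{XY}·11 = 931.7 + 150.7, so R_Y^{XY} = 98.4 kN and R_X = 169.4 − 98.4 = 71 kN.
Span YZ, ΣM about Z: R_Y^{YZ}·6 = 0 + 150.7, so R_Y^{YZ} = 25.12 kN and R_Z = 0 − 25.12 = -25.12 kN.
R_Y = 98.4 + 25.12 = 123.5 kN.

R_Y = 123.5 kN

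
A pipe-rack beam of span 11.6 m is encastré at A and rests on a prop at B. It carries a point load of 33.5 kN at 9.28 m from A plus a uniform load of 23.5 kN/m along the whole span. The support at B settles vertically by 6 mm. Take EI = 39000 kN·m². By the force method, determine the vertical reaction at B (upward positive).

Remove the prop at B; the released (primary) structure is a cantilever built in at A.
Deflection at B on the released cantilever, summing each load's contribution:
  point load 33.5 at a = 9.28: Pa²(3L − a)/(6EI) = 12271/EI
  UDL 23.5: wL⁴/(8EI) = 53188/EI
  δ_0 = 65458/EI
Tip deflection under a unit load at B: L³/(3EI) = 520.3/EI.
With EI = 39000 kN·m²: δ_0 = 1.6784 m and δ_{BB} = 0.013341 m/kN.
Compatibility — the beam at B must follow the support down by 0.006 m: δ_0 − R_B·δ_{BB} = 0.006, so R_B = (1.6784 − 0.006)/0.013341 = 125.4 kN.

R_B = 125.4 kN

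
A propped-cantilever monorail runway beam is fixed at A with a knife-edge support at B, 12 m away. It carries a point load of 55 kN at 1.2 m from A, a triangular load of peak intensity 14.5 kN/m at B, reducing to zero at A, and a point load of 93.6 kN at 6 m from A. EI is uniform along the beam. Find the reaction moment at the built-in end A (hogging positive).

Remove the prop at B; the released (primary) structure is a cantilever built in at A.
Deflection at B on the released cantilever, summing each load's contribution:
  point load 55 at a = 1.2: Pa²(3L − a)/(6EI) = 459.4/EI
  triangular load, peak 14.5 at the free end: 11w₀L⁴/(120EI) = 27562/EI
  point load 93.6 at a = 6: Pa²(3L − a)/(6EI) = 16848/EI
  δ_0 = 44869/EI
Tip deflection under a unit load at B: L³/(3EI) = 576/EI.
The prop prevents deflection at B: R_B = δ_0/δ_{BB} = 44869/576 = 77.9 kN.
Moment equilibrium about A: M_A = Σ(load moments about A) − R_B·L = 1324 − 77.9×12 = 388.8 kN·m.

M_A = 388.8 kN·m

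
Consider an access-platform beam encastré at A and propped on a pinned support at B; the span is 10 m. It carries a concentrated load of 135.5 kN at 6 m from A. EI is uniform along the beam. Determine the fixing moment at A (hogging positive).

Take the reaction at B as the redundant and release it; the primary structure is a cantilever fixed at A.
Free-end deflection of the primary structure under the applied loading (downward +):
  point load 135.5 at a = 6: Pa²(3L − a)/(6EI) = 19512/EI
Flexibility coefficient — unit upward force at B: δ_{BB} = L³/(3EI) = 333.3/EI.
The prop prevents deflection at B: R_B = δ_0/δ_{BB} = 19512/333.3 = 58.54 kN.
Moment equilibrium about A: M_A = Σ(load moments about A) − R_B·L = 813 − 58.54×10 = 227.6 kN·m.

M_A = 227.6 kN·m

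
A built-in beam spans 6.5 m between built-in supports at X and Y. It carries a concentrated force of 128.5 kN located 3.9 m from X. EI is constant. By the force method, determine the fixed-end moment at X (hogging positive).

M_X = 80.18 kN·m

Take the two fixed-end moments M_X, M_Y as redundants; the released structure is the simple span XY.
On the primary (simply-supported) span, the end slopes from the loading are:
  at X: point load 128.5 at a = 3.9: Pab(L + b)/(6LEI) = 304/EI
  at Y: point load 128.5 at a = 3.9: Pab(L + a)/(6LEI) = 347.5/EI
  θ_X0 = 304/EI,  θ_Y0 = 347.5/EI
Flexibility coefficients: a unit moment at one end gives L/(3EI) there and L/(6EI) at the far end, so f₁₁ = f₂₂ = 2.167/EI and f₁₂ = f₂₁ = 1.083/EI.
Compatibility — zero rotation at each built-in end:
  2.167 M_X + 1.083 M_Y = 304
  1.083 M_X + 2.167 M_Y = 347.5
Solving the pair gives M_X = 80.18 kN·m and M_Y = 120.3 kN·m (hogging).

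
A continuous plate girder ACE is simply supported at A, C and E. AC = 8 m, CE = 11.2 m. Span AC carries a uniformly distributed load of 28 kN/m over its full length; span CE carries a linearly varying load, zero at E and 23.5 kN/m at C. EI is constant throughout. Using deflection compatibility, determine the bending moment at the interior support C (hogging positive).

M_C = 208 kN·m

Insert a hinge at C; M_C is the redundant, and each span becomes simply supported.
Discontinuity in slope at C on the released structure — sum the simple-span end rotations:
  span AC: UDL 28: wL³/(24EI) = 597.3/EI
  span CE: triangular load, peak 23.5: w₀L³/(45EI) = 733.7/EI
  relative rotation θ_0 = (597.3 + 733.7)/EI = 1331/EI
A unit hogging moment at C produces rotation L₁/(3EI) + L₂/(3EI) = 6.4/EI.
Slope continuity at C: θ_0 = M_C·6.4/EI, so M_C = 1331/6.4 = 208 kN·m (hogging).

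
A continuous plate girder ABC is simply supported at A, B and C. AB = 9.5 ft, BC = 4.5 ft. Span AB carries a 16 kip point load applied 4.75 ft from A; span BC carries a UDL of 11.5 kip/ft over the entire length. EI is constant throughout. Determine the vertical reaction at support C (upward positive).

Release continuity at B by inserting a hinge; the redundant is the internal moment M_B. The primary structure is two simply-supported spans AB and BC.
Rotations at B on the released spans (each span's end-slope, ×1/EI):
  span AB: point load 16 at a = 4.75: Pab(L + a)/(6LEI) = 90.25/EI
  span BC: UDL 11.5: wL³/(24EI) = 43.66/EI
  relative rotation θ_0 = (90.25 + 43.66)/EI = 133.9/EI
A unit hogging moment at B produces rotation L₁/(3EI) + L₂/(3EI) = 4.667/EI.
Slope continuity at B: θ_0 = M_B·4.667/EI, so M_B = 133.9/4.667 = 28.7 kip·ft (hogging).
Span BC, ΣM about C: R_B^{BC}·4.5 = 116.4 + 28.7, so R_B^{BC} = 32.25 kip and R_C = 51.75 − 32.25 = 19.5 kip.

R_C = 19.5 kip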